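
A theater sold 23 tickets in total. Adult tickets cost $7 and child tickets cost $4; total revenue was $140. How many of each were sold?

Let a = adult tickets, c = child tickets.
  c + a = 23
  7a + 4c = 140
Row-reduce the augmented matrix:
R2 ← R2 − 7·R1.
R2 ← R2 / (-3).
R1 ← R1 − 1·R2.
Reading off the reduced rows gives a = 16, c = 7.

adult tickets: 16, child tickets: 7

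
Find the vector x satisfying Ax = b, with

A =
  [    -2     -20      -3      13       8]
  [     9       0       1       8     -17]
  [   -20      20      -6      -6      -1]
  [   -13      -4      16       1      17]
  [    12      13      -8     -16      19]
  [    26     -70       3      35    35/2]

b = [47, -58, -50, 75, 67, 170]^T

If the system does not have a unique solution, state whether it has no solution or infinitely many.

Row-reduce:
R1 ← R1 / (-2).
R2 ← R2 − 9·R1.
R3 ← R3 + 20·R1.
R4 ← R4 + 13·R1.
R5 ← R5 − 12·R1.
R6 ← R6 − 26·R1.
R2 ← R2 / (-90).
R1 ← R1 − 10·R2.
R3 ← R3 − 220·R2.
R4 ← R4 − 126·R2.
R5 ← R5 + 107·R2.
R6 ← R6 + 330·R2.
R3 ← R3 / (-59/9).
R1 ← R1 − 1/9·R3.
R2 ← R2 − 5/36·R3.
R4 ← R4 − 18·R3.
R5 ← R5 + 401/36·R3.
R6 ← R6 − 59/6·R3.
R4 ← R4 / (24342/295).
R1 ← R1 − 79/59·R4.
R2 ← R2 + 52/295·R4.
R3 ← R3 + 239/59·R4.
R5 ← R5 + 18344/295·R4.
R5 ← R5 / (410471/16228).
R1 ← R1 + 3240/4057·R5.
R2 ← R2 + 18887/16228·R5.
R3 ← R3 − 815/4057·R5.
R4 ← R4 + 5078/4057·R5.
Row 6 reduces to 0 = 1, a contradiction. The system is inconsistent.

no solution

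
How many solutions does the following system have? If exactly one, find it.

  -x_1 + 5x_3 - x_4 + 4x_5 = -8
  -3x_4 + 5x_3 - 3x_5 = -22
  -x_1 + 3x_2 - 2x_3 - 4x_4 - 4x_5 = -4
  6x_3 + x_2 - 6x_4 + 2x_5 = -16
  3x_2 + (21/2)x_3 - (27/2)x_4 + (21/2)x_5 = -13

Row-reduce:
R1 ← R1 / (-1).
R3 ← R3 + 1·R1.
Swap R2 and R3.
R2 ← R2 / (3).
R4 ← R4 − 1·R2.
R5 ← R5 − 3·R2.
R3 ← R3 / (5).
R1 ← R1 + 5·R3.
R2 ← R2 + 7/3·R3.
R4 ← R4 − 25/3·R3.
R5 ← R5 − 35/2·R3.
R4 ← R4 / (29/3).
R1 ← R1 + 7·R4.
R2 ← R2 + 61/15·R4.
R3 ← R3 + 3/5·R4.
R5 ← R5 − 29·R4.
Row 5 reduces to 0 = 2, a contradiction. The system is inconsistent.

no solution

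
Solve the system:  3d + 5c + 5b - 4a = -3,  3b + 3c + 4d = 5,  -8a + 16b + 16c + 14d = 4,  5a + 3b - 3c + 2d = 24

Row-reduce:
R1 ← R1 / (-4).
R3 ← R3 + 8·R1.
R4 ← R4 − 5·R1.
R2 ← R2 / (3).
R1 ← R1 + 5/4·R2.
R3 ← R3 − 6·R2.
R4 ← R4 − 37/4·R2.
Swap R3 and R4.
R3 ← R3 / (-6).
R2 ← R2 − 1·R3.
Rank is 3 with 4 unknowns, leaving d free.

infinitely many solutions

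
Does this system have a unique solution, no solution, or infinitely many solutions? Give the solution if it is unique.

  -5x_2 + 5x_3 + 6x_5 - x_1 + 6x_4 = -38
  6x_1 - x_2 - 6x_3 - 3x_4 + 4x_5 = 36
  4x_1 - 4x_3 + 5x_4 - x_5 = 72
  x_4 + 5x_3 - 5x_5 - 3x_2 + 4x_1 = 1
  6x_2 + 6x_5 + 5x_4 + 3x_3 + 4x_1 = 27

x_1 = 5, x_2 = 3, x_3 = -6, x_4 = 5, x_5 = -3

Row-reduce the augmented matrix:
R1 ← R1 / (-1).
R2 ← R2 − 6·R1.
R3 ← R3 − 4·R1.
R4 ← R4 − 4·R1.
R5 ← R5 − 4·R1.
R2 ← R2 / (-31).
R1 ← R1 − 5·R2.
R3 ← R3 + 20·R2.
R4 ← R4 + 23·R2.
R5 ← R5 + 14·R2.
R3 ← R3 / (16/31).
R1 ← R1 + 35/31·R3.
R2 ← R2 + 24/31·R3.
R4 ← R4 − 223/31·R3.
R5 ← R5 − 377/31·R3.
R4 ← R4 / (-1711/16).
R1 ← R1 − 259/16·R4.
R2 ← R2 − 21/2·R4.
R3 ← R3 − 239/16·R4.
R5 ← R5 + 2681/16·R4.
R5 ← R5 / (57324/1711).
R1 ← R1 + 2366/1711·R5.
R2 ← R2 + 4633/1711·R5.
R3 ← R3 + 2507/1711·R5.
R4 ← R4 + 455/1711·R5.
Reading off the reduced rows gives x_1 = 5, x_2 = 3, x_3 = -6, x_4 = 5, x_5 = -3.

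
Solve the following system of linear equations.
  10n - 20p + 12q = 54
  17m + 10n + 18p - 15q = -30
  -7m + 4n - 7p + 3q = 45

infinitely many solutions

Row-reduce:
Swap R1 and R2.
R1 ← R1 / (17).
R3 ← R3 + 7·R1.
R2 ← R2 / (10).
R1 ← R1 − 10/17·R2.
R3 ← R3 − 138/17·R2.
R3 ← R3 / (283/17).
R1 ← R1 − 38/17·R3.
R2 ← R2 + 2·R3.
Rank is 3 with 4 unknowns, leaving q free.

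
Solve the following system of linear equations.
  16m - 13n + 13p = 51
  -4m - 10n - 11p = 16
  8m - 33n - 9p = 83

Row-reduce:
R1 ← R1 / (16).
R2 ← R2 + 4·R1.
R3 ← R3 − 8·R1.
R2 ← R2 / (-53/4).
R1 ← R1 + 13/16·R2.
R3 ← R3 + 53/2·R2.
Rank is 2 with 3 unknowns, leaving p free.

infinitely many solutions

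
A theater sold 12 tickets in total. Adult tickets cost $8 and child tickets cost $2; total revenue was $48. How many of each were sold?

adult tickets: 4, child tickets: 8

Let a = adult tickets, c = child tickets.
  a + c = 12
  8a + 2c = 48
Row-reduce the augmented matrix:
R2 ← R2 − 8·R1.
R2 ← R2 / (-6).
R1 ← R1 − 1·R2.
Reading off the reduced rows gives a = 4, c = 8.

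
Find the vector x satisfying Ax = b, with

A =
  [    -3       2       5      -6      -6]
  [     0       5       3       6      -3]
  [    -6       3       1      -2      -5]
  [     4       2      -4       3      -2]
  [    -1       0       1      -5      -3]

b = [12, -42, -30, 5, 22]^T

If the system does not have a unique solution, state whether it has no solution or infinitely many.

x_1 = 6, x_2 = -3, x_3 = 0, x_4 = -5, x_5 = -1

Row-reduce the augmented matrix:
R1 ← R1 / (-3).
R3 ← R3 + 6·R1.
R4 ← R4 − 4·R1.
R5 ← R5 + 1·R1.
R2 ← R2 / (5).
R1 ← R1 + 2/3·R2.
R3 ← R3 + 1·R2.
R4 ← R4 − 14/3·R2.
R5 ← R5 + 2/3·R2.
R3 ← R3 / (-42/5).
R1 ← R1 + 19/15·R3.
R2 ← R2 − 3/5·R3.
R4 ← R4 + 2/15·R3.
R5 ← R5 + 4/15·R3.
R4 ← R4 / (-97/9).
R1 ← R1 − 10/9·R4.
R2 ← R2 − 2·R4.
R3 ← R3 + 4/3·R4.
R5 ← R5 + 23/9·R4.
R5 ← R5 / (87/679).
R1 ← R1 + 80/679·R5.
R2 ← R2 + 1017/679·R5.
R3 ← R3 − 96/679·R5.
R4 ← R4 − 460/679·R5.
Reading off the reduced rows gives x_1 = 6, x_2 = -3, x_3 = 0, x_4 = -5, x_5 = -1.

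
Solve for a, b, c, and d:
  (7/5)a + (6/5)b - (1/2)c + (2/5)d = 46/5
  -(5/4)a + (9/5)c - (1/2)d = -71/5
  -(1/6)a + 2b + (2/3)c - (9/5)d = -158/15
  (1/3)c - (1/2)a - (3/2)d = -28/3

a = 4, b = 0, c = -4, d = 4

Row-reduce the augmented matrix:
R1 ← R1 / (7/5).
R2 ← R2 + 5/4·R1.
R3 ← R3 + 1/6·R1.
R4 ← R4 + 1/2·R1.
R2 ← R2 / (15/14).
R1 ← R1 − 6/7·R2.
R3 ← R3 − 15/7·R2.
R4 ← R4 − 3/7·R2.
R3 ← R3 / (-21/10).
R1 ← R1 + 36/25·R3.
R2 ← R2 − 379/300·R3.
R4 ← R4 + 29/75·R3.
R4 ← R4 / (-9733/9450).
R1 ← R1 − 246/175·R4.
R2 ← R2 + 4799/4725·R4.
R3 ← R3 − 44/63·R4.
Reading off the reduced rows gives a = 4, b = 0, c = -4, d = 4.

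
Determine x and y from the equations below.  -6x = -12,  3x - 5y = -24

x = 2, y = 6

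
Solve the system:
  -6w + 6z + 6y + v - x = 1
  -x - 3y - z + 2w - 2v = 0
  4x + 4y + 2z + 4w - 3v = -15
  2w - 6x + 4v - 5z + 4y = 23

infinitely many solutions

Row-reduce:
R1 ← R1 / (-1).
R2 ← R2 + 1·R1.
R3 ← R3 − 4·R1.
R4 ← R4 + 6·R1.
R2 ← R2 / (-9).
R1 ← R1 + 6·R2.
R3 ← R3 − 28·R2.
R4 ← R4 + 32·R2.
R3 ← R3 / (38/9).
R1 ← R1 + 4/3·R3.
R2 ← R2 − 7/9·R3.
R4 ← R4 + 145/9·R3.
R4 ← R4 / (536/19).
R1 ← R1 − 42/19·R4.
R2 ← R2 + 34/19·R4.
R3 ← R3 − 22/19·R4.
Rank is 4 with 5 unknowns, leaving v free.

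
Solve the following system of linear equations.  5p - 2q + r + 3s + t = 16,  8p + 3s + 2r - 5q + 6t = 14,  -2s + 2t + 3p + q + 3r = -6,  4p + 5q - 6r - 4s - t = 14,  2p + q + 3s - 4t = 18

infinitely many solutions

Row-reduce:
R1 ← R1 / (5).
R2 ← R2 − 8·R1.
R3 ← R3 − 3·R1.
R4 ← R4 − 4·R1.
R5 ← R5 − 2·R1.
R2 ← R2 / (-9/5).
R1 ← R1 + 2/5·R2.
R3 ← R3 − 11/5·R2.
R4 ← R4 − 33/5·R2.
R5 ← R5 − 9/5·R2.
R3 ← R3 / (26/9).
R1 ← R1 − 1/9·R3.
R2 ← R2 + 2/9·R3.
R4 ← R4 + 16/3·R3.
R4 ← R4 / (-313/13).
R1 ← R1 − 16/13·R4.
R2 ← R2 − 7/13·R4.
R3 ← R3 + 27/13·R4.
Rank is 4 with 5 unknowns, leaving t free.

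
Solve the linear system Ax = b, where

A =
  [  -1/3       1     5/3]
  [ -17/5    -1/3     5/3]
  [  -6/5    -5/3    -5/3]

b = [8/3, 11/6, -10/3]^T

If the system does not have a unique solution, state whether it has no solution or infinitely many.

no solution

Row-reduce:
R1 ← R1 / (-1/3).
R2 ← R2 + 17/5·R1.
R3 ← R3 + 6/5·R1.
R2 ← R2 / (-158/15).
R1 ← R1 + 3·R2.
R3 ← R3 + 79/15·R2.
Row 3 reduces to 0 = -1/4, a contradiction. The system is inconsistent.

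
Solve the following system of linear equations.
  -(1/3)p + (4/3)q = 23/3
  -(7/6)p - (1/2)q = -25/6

p = 1, q = 6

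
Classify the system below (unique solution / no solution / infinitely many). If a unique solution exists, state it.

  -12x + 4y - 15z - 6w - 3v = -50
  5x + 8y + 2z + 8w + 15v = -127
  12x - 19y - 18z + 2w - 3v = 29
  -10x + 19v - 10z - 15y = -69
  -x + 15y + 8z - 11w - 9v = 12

Row-reduce the augmented matrix:
R1 ← R1 / (-12).
R2 ← R2 − 5·R1.
R3 ← R3 − 12·R1.
R4 ← R4 + 10·R1.
R5 ← R5 + 1·R1.
R2 ← R2 / (29/3).
R1 ← R1 + 1/3·R2.
R3 ← R3 + 15·R2.
R4 ← R4 + 55/3·R2.
R5 ← R5 − 44/3·R2.
R3 ← R3 / (-4593/116).
R1 ← R1 − 32/29·R3.
R2 ← R2 + 51/116·R3.
R4 ← R4 + 645/116·R3.
R5 ← R5 − 1821/116·R3.
R4 ← R4 / (22650/1531).
R1 ← R1 − 3748/4593·R4.
R2 ← R2 − 794/1531·R4.
R3 ← R3 + 526/4593·R4.
R5 ← R5 + 26099/1531·R4.
R5 ← R5 / (326263/11325).
R1 ← R1 + 46001/33975·R5.
R2 ← R2 + 3853/11325·R5.
R3 ← R3 + 1213/33975·R5.
R4 ← R4 − 34772/11325·R5.
Reading off the reduced rows gives x = -1, y = -5, z = 4, w = 0, v = -6.

x = -1, y = -5, z = 4, w = 0, v = -6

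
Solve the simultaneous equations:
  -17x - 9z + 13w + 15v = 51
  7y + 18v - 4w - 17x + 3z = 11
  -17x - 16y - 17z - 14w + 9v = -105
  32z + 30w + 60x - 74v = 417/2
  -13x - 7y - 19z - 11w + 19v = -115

no solution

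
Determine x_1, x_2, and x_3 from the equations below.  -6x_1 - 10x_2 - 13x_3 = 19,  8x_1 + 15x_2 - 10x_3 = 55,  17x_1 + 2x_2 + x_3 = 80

x_1 = 5, x_2 = -1, x_3 = -3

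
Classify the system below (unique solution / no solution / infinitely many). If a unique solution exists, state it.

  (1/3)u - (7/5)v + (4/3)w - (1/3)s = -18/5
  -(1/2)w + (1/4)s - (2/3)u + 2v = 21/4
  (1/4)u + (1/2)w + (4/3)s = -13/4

infinitely many solutions

Row-reduce:
R1 ← R1 / (1/3).
R2 ← R2 + 2/3·R1.
R3 ← R3 − 1/4·R1.
R2 ← R2 / (-4/5).
R1 ← R1 + 21/5·R2.
R3 ← R3 − 21/20·R2.
R3 ← R3 / (75/32).
R1 ← R1 + 59/8·R3.
R2 ← R2 + 65/24·R3.
Rank is 3 with 4 unknowns, leaving s free.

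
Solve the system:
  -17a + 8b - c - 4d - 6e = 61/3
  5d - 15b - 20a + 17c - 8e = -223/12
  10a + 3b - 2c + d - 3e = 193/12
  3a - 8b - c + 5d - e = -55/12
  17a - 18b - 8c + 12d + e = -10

a = 1/3, b = 1, c = -1, d = -1/4, e = -8/3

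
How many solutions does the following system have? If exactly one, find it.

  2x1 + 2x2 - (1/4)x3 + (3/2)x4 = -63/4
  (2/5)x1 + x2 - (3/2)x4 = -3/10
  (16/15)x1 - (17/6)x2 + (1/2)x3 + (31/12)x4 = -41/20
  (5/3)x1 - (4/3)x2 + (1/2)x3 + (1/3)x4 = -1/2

no solution

Row-reduce:
R1 ← R1 / (2).
R2 ← R2 − 2/5·R1.
R3 ← R3 − 16/15·R1.
R4 ← R4 − 5/3·R1.
R2 ← R2 / (3/5).
R1 ← R1 − 1·R2.
R3 ← R3 + 39/10·R2.
R4 ← R4 + 3·R2.
R3 ← R3 / (23/24).
R1 ← R1 + 5/24·R3.
R2 ← R2 − 1/12·R3.
R4 ← R4 − 23/24·R3.
Row 4 reduces to 0 = 2, a contradiction. The system is inconsistent.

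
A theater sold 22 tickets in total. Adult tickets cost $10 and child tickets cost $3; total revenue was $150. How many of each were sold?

adult tickets: 12, child tickets: 10

Let a = adult tickets, c = child tickets.
  a + c = 22
  10a + 3c = 150
From equation 1: a = 22 − c.
Substitute into equation 2 and solve: c = 10.
Then a = 12.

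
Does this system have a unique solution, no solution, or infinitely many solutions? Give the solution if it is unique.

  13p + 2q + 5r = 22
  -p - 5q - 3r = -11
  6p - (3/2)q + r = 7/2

Row-reduce:
R1 ← R1 / (13).
R2 ← R2 + 1·R1.
R3 ← R3 − 6·R1.
R2 ← R2 / (-63/13).
R1 ← R1 − 2/13·R2.
R3 ← R3 + 63/26·R2.
Row 3 reduces to 0 = -2, a contradiction. The system is inconsistent.

no solution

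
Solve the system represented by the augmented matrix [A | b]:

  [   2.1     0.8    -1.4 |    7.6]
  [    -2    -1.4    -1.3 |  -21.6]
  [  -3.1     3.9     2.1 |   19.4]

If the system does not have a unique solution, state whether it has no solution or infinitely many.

Row-reduce the augmented matrix:
R1 ← R1 / (21/10).
R2 ← R2 + 2·R1.
R3 ← R3 + 31/10·R1.
R2 ← R2 / (-67/105).
R1 ← R1 − 8/21·R2.
R3 ← R3 − 1067/210·R2.
R3 ← R3 / (-28053/1340).
R1 ← R1 + 150/67·R3.
R2 ← R2 − 553/134·R3.
Reading off the reduced rows gives x_1 = 4, x_2 = 6, x_3 = 4.

x_1 = 4, x_2 = 6, x_3 = 4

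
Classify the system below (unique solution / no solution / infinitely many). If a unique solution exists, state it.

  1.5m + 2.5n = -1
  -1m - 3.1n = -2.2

m = -4, n = 2

Row-reduce the augmented matrix:
R1 ← R1 / (3/2).
R2 ← R2 + 1·R1.
R2 ← R2 / (-43/30).
R1 ← R1 − 5/3·R2.
Reading off the reduced rows gives m = -4, n = 2.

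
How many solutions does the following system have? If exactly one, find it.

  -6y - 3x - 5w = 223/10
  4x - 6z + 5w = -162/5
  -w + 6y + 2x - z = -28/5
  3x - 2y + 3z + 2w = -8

x = -13/5, y = -1/4, z = 3/2, w = -13/5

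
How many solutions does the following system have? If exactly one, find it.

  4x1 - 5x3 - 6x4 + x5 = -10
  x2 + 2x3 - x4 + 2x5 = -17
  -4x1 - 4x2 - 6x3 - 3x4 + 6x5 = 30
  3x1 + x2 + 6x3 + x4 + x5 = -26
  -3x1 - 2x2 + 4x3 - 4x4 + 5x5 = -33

x1 = 0, x2 = -3, x3 = -5, x4 = 6, x5 = 1

Row-reduce the augmented matrix:
R1 ← R1 / (4).
R3 ← R3 + 4·R1.
R4 ← R4 − 3·R1.
R5 ← R5 + 3·R1.
R3 ← R3 + 4·R2.
R4 ← R4 − 1·R2.
R5 ← R5 + 2·R2.
R3 ← R3 / (-3).
R1 ← R1 + 5/4·R3.
R2 ← R2 − 2·R3.
R4 ← R4 − 31/4·R3.
R5 ← R5 − 17/4·R3.
R4 ← R4 / (-325/12).
R1 ← R1 − 47/12·R4.
R2 ← R2 + 29/3·R4.
R3 ← R3 − 13/3·R4.
R5 ← R5 + 347/12·R4.
R5 ← R5 / (-2764/325).
R1 ← R1 + 211/325·R5.
R2 ← R2 + 392/325·R5.
R3 ← R3 − 23/25·R5.
R4 ← R4 + 444/325·R5.
Reading off the reduced rows gives x1 = 0, x2 = -3, x3 = -5, x4 = 6, x5 = 1.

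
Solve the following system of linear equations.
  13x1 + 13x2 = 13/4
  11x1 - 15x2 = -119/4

x1 = -1, x2 = 5/4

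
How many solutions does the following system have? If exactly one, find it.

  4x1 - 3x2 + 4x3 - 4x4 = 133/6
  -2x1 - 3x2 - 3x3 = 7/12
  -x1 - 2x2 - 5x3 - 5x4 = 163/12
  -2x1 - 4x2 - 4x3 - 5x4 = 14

x1 = 7/3, x2 = -3/2, x3 = -1/4, x4 = -7/3

Row-reduce the augmented matrix:
R1 ← R1 / (4).
R2 ← R2 + 2·R1.
R3 ← R3 + 1·R1.
R4 ← R4 + 2·R1.
R2 ← R2 / (-9/2).
R1 ← R1 + 3/4·R2.
R3 ← R3 + 11/4·R2.
R4 ← R4 + 11/2·R2.
R3 ← R3 / (-61/18).
R1 ← R1 − 7/6·R3.
R2 ← R2 − 2/9·R3.
R4 ← R4 + 7/9·R3.
R4 ← R4 / (-211/61).
R1 ← R1 + 141/61·R4.
R2 ← R2 − 8/61·R4.
R3 ← R3 − 86/61·R4.
Reading off the reduced rows gives x1 = 7/3, x2 = -3/2, x3 = -1/4, x4 = -7/3.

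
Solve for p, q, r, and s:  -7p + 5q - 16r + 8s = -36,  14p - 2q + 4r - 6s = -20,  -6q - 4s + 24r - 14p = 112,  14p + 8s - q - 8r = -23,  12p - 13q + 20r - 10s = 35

p = -1, q = 1, r = 5, s = 4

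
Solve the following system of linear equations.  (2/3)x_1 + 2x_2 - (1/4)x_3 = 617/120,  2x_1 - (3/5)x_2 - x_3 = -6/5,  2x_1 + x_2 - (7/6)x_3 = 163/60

Row-reduce the augmented matrix:
R1 ← R1 / (2/3).
R2 ← R2 − 2·R1.
R3 ← R3 − 2·R1.
R2 ← R2 / (-33/5).
R1 ← R1 − 3·R2.
R3 ← R3 + 5·R2.
R3 ← R3 / (-5/22).
R1 ← R1 + 43/88·R3.
R2 ← R2 − 5/132·R3.
Reading off the reduced rows gives x_1 = 2/5, x_2 = 5/2, x_3 = 1/2.

x_1 = 2/5, x_2 = 5/2, x_3 = 1/2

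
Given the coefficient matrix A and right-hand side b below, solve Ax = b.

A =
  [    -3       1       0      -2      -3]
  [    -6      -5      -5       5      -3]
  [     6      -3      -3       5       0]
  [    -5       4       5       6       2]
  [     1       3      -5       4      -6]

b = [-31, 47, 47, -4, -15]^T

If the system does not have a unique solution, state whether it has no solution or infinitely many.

Row-reduce the augmented matrix:
R1 ← R1 / (-3).
R2 ← R2 + 6·R1.
R3 ← R3 − 6·R1.
R4 ← R4 + 5·R1.
R5 ← R5 − 1·R1.
R2 ← R2 / (-7).
R1 ← R1 + 1/3·R2.
R3 ← R3 + 1·R2.
R4 ← R4 − 7/3·R2.
R5 ← R5 − 10/3·R2.
R3 ← R3 / (-16/7).
R1 ← R1 − 5/21·R3.
R2 ← R2 − 5/7·R3.
R4 ← R4 − 10/3·R3.
R5 ← R5 + 155/21·R3.
R4 ← R4 / (143/12).
R1 ← R1 − 5/24·R4.
R2 ← R2 + 11/8·R4.
R3 ← R3 − 1/8·R4.
R5 ← R5 − 205/24·R4.
R5 ← R5 / (841/52).
R1 ← R1 − 11/52·R5.
R2 ← R2 + 135/52·R5.
R3 ← R3 − 147/52·R5.
R4 ← R4 + 3/26·R5.
Reading off the reduced rows gives x_1 = 0, x_2 = -5, x_3 = -4, x_4 = 4, x_5 = 6.

x_1 = 0, x_2 = -5, x_3 = -4, x_4 = 4, x_5 = 6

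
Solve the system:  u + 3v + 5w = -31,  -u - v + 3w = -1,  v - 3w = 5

u = -4, v = -4, w = -3

Row-reduce the augmented matrix:
R2 ← R2 + 1·R1.
R2 ← R2 / (2).
R1 ← R1 − 3·R2.
R3 ← R3 − 1·R2.
R3 ← R3 / (-7).
R1 ← R1 + 7·R3.
R2 ← R2 − 4·R3.
Reading off the reduced rows gives u = -4, v = -4, w = -3.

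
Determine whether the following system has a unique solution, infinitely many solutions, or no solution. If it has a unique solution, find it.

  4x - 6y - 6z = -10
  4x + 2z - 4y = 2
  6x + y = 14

Row-reduce the augmented matrix:
R1 ← R1 / (4).
R2 ← R2 − 4·R1.
R3 ← R3 − 6·R1.
R2 ← R2 / (2).
R1 ← R1 + 3/2·R2.
R3 ← R3 − 10·R2.
R3 ← R3 / (-31).
R1 ← R1 − 9/2·R3.
R2 ← R2 − 4·R3.
Reading off the reduced rows gives x = 2, y = 2, z = 1.

x = 2, y = 2, z = 1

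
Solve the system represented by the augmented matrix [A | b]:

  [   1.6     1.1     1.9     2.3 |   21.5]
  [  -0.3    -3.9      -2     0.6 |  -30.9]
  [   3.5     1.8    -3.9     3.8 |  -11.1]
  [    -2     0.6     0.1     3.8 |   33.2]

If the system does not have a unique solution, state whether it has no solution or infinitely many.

x_1 = -5, x_2 = 6, x_3 = 6, x_4 = 5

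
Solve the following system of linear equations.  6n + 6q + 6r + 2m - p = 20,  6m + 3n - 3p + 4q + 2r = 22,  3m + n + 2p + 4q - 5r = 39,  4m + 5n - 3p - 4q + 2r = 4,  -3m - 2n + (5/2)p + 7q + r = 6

Row-reduce:
R1 ← R1 / (2).
R2 ← R2 − 6·R1.
R3 ← R3 − 3·R1.
R4 ← R4 − 4·R1.
R5 ← R5 + 3·R1.
R2 ← R2 / (-15).
R1 ← R1 − 3·R2.
R3 ← R3 + 8·R2.
R4 ← R4 + 7·R2.
R5 ← R5 − 7·R2.
R3 ← R3 / (7/2).
R1 ← R1 + 1/2·R3.
R4 ← R4 + 1·R3.
R5 ← R5 − 1·R3.
R4 ← R4 / (-184/21).
R1 ← R1 − 58/105·R4.
R2 ← R2 − 14/15·R4.
R3 ← R3 − 74/105·R4.
R5 ← R5 − 184/21·R4.
Rank is 4 with 5 unknowns, leaving r free.

infinitely many solutions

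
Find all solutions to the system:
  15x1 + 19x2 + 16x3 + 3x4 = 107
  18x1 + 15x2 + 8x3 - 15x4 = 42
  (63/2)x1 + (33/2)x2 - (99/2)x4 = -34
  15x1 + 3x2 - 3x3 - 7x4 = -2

no solution

Row-reduce:
R1 ← R1 / (15).
R2 ← R2 − 18·R1.
R3 ← R3 − 63/2·R1.
R4 ← R4 − 15·R1.
R2 ← R2 / (-39/5).
R1 ← R1 − 19/15·R2.
R3 ← R3 + 117/5·R2.
R4 ← R4 + 16·R2.
Swap R3 and R4.
R3 ← R3 / (155/39).
R1 ← R1 + 88/117·R3.
R2 ← R2 − 56/39·R3.
Row 4 reduces to 0 = 1/2, a contradiction. The system is inconsistent.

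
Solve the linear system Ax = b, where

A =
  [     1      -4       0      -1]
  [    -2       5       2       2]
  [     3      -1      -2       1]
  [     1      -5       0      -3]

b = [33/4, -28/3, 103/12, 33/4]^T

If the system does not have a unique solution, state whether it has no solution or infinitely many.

Row-reduce the augmented matrix:
R2 ← R2 + 2·R1.
R3 ← R3 − 3·R1.
R4 ← R4 − 1·R1.
R2 ← R2 / (-3).
R1 ← R1 + 4·R2.
R3 ← R3 − 11·R2.
R4 ← R4 + 1·R2.
R3 ← R3 / (16/3).
R1 ← R1 + 8/3·R3.
R2 ← R2 + 2/3·R3.
R4 ← R4 + 2/3·R3.
R4 ← R4 / (-3/2).
R1 ← R1 − 1·R4.
R2 ← R2 − 1/2·R4.
R3 ← R3 − 3/4·R4.
Reading off the reduced rows gives x_1 = 3, x_2 = -3/2, x_3 = 4/3, x_4 = 3/4.

x_1 = 3, x_2 = -3/2, x_3 = 4/3, x_4 = 3/4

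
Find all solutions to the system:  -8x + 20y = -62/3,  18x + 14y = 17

x = 4/3, y = -1/2

Row-reduce the augmented matrix:
R1 ← R1 / (-8).
R2 ← R2 − 18·R1.
R2 ← R2 / (59).
R1 ← R1 + 5/2·R2.
Reading off the reduced rows gives x = 4/3, y = -1/2.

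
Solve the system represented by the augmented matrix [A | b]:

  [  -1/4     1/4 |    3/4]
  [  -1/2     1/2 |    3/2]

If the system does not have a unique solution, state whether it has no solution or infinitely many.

infinitely many solutions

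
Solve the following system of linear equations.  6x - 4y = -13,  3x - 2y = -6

no solution

Row-reduce:
R1 ← R1 / (6).
R2 ← R2 − 3·R1.
Row 2 reduces to 0 = 1/2, a contradiction. The system is inconsistent.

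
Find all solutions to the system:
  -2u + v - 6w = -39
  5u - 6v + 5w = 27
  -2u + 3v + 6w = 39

u = 3, v = 3, w = 6

Row-reduce the augmented matrix:
R1 ← R1 / (-2).
R2 ← R2 − 5·R1.
R3 ← R3 + 2·R1.
R2 ← R2 / (-7/2).
R1 ← R1 + 1/2·R2.
R3 ← R3 − 2·R2.
R3 ← R3 / (44/7).
R1 ← R1 − 31/7·R3.
R2 ← R2 − 20/7·R3.
Reading off the reduced rows gives u = 3, v = 3, w = 6.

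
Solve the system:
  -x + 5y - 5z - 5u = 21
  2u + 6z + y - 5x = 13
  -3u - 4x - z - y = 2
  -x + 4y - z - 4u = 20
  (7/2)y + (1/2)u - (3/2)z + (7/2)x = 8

no solution

Row-reduce:
R1 ← R1 / (-1).
R2 ← R2 + 5·R1.
R3 ← R3 + 4·R1.
R4 ← R4 + 1·R1.
R5 ← R5 − 7/2·R1.
R2 ← R2 / (-24).
R1 ← R1 + 5·R2.
R3 ← R3 + 21·R2.
R4 ← R4 + 1·R2.
R5 ← R5 − 21·R2.
R3 ← R3 / (-65/8).
R1 ← R1 + 35/24·R3.
R2 ← R2 + 31/24·R3.
R4 ← R4 − 65/24·R3.
R5 ← R5 − 65/8·R3.
R4 ← R4 / (-7/3).
R1 ← R1 − 22/39·R4.
R2 ← R2 + 14/195·R4.
R3 ← R3 − 53/65·R4.
Row 5 reduces to 0 = -1/2, a contradiction. The system is inconsistent.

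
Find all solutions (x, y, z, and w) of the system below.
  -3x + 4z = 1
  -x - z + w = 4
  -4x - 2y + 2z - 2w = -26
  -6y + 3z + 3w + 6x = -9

Row-reduce the augmented matrix:
R1 ← R1 / (-3).
R2 ← R2 + 1·R1.
R3 ← R3 + 4·R1.
R4 ← R4 − 6·R1.
Swap R2 and R3.
R2 ← R2 / (-2).
R4 ← R4 + 6·R2.
R3 ← R3 / (-7/3).
R1 ← R1 + 4/3·R3.
R2 ← R2 − 5/3·R3.
R4 ← R4 − 21·R3.
R4 ← R4 / (18).
R1 ← R1 + 4/7·R4.
R2 ← R2 − 12/7·R4.
R3 ← R3 + 3/7·R4.
Reading off the reduced rows gives x = 1, y = 6, z = 1, w = 6.

x = 1, y = 6, z = 1, w = 6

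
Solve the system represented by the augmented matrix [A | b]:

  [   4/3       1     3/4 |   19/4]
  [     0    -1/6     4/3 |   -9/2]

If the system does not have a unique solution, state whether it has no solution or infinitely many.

infinitely many solutions

Row-reduce:
R1 ← R1 / (4/3).
R2 ← R2 / (-1/6).
R1 ← R1 − 3/4·R2.
Rank is 2 with 3 unknowns, leaving x_3 free.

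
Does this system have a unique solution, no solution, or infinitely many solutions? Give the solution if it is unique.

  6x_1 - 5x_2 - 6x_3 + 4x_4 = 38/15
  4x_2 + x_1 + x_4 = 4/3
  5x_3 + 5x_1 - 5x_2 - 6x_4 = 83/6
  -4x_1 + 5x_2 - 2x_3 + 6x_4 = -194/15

x_1 = 3/2, x_2 = 1/3, x_3 = -1/5, x_4 = -3/2

Row-reduce the augmented matrix:
R1 ← R1 / (6).
R2 ← R2 − 1·R1.
R3 ← R3 − 5·R1.
R4 ← R4 + 4·R1.
R2 ← R2 / (29/6).
R1 ← R1 + 5/6·R2.
R3 ← R3 + 5/6·R2.
R4 ← R4 − 5/3·R2.
R3 ← R3 / (295/29).
R1 ← R1 + 24/29·R3.
R2 ← R2 − 6/29·R3.
R4 ← R4 + 184/29·R3.
R4 ← R4 / (816/295).
R1 ← R1 + 9/295·R4.
R2 ← R2 − 76/295·R4.
R3 ← R3 + 269/295·R4.
Reading off the reduced rows gives x_1 = 3/2, x_2 = 1/3, x_3 = -1/5, x_4 = -3/2.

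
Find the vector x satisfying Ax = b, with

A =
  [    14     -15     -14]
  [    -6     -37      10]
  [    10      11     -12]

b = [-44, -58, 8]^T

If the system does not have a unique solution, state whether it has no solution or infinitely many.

no solution

Row-reduce:
R1 ← R1 / (14).
R2 ← R2 + 6·R1.
R3 ← R3 − 10·R1.
R2 ← R2 / (-304/7).
R1 ← R1 + 15/14·R2.
R3 ← R3 − 152/7·R2.
Row 3 reduces to 0 = 1, a contradiction. The system is inconsistent.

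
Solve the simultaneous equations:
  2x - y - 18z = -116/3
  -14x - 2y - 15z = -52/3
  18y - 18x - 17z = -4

Row-reduce the augmented matrix:
R1 ← R1 / (2).
R2 ← R2 + 14·R1.
R3 ← R3 + 18·R1.
R2 ← R2 / (-9).
R1 ← R1 + 1/2·R2.
R3 ← R3 − 9·R2.
R3 ← R3 / (-320).
R1 ← R1 + 7/6·R3.
R2 ← R2 − 47/3·R3.
Reading off the reduced rows gives x = -1, y = 2/3, z = 2.

x = -1, y = 2/3, z = 2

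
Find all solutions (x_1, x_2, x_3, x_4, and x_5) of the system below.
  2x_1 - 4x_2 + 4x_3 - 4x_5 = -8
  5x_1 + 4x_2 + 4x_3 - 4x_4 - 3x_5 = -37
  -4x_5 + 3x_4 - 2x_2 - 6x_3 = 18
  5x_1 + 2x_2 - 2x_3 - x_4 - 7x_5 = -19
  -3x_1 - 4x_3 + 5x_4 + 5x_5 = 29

infinitely many solutions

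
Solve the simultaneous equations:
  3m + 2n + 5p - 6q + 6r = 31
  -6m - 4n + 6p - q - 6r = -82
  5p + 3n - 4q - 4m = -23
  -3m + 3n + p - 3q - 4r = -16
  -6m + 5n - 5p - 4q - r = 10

Row-reduce the augmented matrix:
R1 ← R1 / (3).
R2 ← R2 + 6·R1.
R3 ← R3 + 4·R1.
R4 ← R4 + 3·R1.
R5 ← R5 + 6·R1.
Swap R2 and R3.
R2 ← R2 / (17/3).
R1 ← R1 − 2/3·R2.
R4 ← R4 − 5·R2.
R5 ← R5 − 9·R2.
R3 ← R3 / (16).
R1 ← R1 − 5/17·R3.
R2 ← R2 − 35/17·R3.
R4 ← R4 + 73/17·R3.
R5 ← R5 + 230/17·R3.
R4 ← R4 / (-517/272).
R1 ← R1 + 95/272·R4.
R2 ← R2 + 121/272·R4.
R3 ← R3 + 13/16·R4.
R5 ← R5 + 1079/136·R4.
R5 ← R5 / (9183/517).
R1 ← R1 − 818/517·R5.
R2 ← R2 − 68/47·R5.
R3 ← R3 − 956/517·R5.
R4 ← R4 − 938/517·R5.
Reading off the reduced rows gives m = 5, n = 3, p = -4, q = -2, r = 3.

m = 5, n = 3, p = -4, q = -2, r = 3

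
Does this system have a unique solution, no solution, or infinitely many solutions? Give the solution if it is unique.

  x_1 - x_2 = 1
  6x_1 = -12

x_1 = -2, x_2 = -3

From equation 1: x_1 = 1 + x_2.
Substitute into equation 2 and solve: x_2 = -3.
Then x_1 = -2.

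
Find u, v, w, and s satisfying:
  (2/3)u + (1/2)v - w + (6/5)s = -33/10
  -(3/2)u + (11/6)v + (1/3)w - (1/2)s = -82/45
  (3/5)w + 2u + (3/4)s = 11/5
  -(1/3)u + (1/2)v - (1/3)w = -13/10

Row-reduce the augmented matrix:
R1 ← R1 / (2/3).
R2 ← R2 + 3/2·R1.
R3 ← R3 − 2·R1.
R4 ← R4 + 1/3·R1.
R2 ← R2 / (71/24).
R1 ← R1 − 3/4·R2.
R3 ← R3 + 3/2·R2.
R4 ← R4 − 3/4·R2.
R3 ← R3 / (933/355).
R1 ← R1 + 72/71·R3.
R2 ← R2 + 46/71·R3.
R4 ← R4 + 74/213·R3.
R4 ← R4 / (-349/1866).
R1 ← R1 − 891/1555·R4.
R2 ← R2 − 983/3110·R4.
R3 ← R3 + 821/1244·R4.
Reading off the reduced rows gives u = 7/5, v = -2/3, w = 3/2, s = -2.

u = 7/5, v = -2/3, w = 3/2, s = -2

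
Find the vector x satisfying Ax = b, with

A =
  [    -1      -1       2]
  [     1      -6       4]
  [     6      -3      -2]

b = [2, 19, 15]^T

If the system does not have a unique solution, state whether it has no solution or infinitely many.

Row-reduce the augmented matrix:
R1 ← R1 / (-1).
R2 ← R2 − 1·R1.
R3 ← R3 − 6·R1.
R2 ← R2 / (-7).
R1 ← R1 − 1·R2.
R3 ← R3 + 9·R2.
R3 ← R3 / (16/7).
R1 ← R1 + 8/7·R3.
R2 ← R2 + 6/7·R3.
Reading off the reduced rows gives x_1 = 1, x_2 = -3, x_3 = 0.

x_1 = 1, x_2 = -3, x_3 = 0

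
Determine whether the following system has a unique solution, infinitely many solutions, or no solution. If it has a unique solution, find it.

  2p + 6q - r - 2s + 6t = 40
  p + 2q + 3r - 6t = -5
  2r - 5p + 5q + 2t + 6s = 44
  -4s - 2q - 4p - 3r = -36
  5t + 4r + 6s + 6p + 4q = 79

p = 1, q = 3, r = 6, s = 2, t = 5

Row-reduce the augmented matrix:
R1 ← R1 / (2).
R2 ← R2 − 1·R1.
R3 ← R3 + 5·R1.
R4 ← R4 + 4·R1.
R5 ← R5 − 6·R1.
R2 ← R2 / (-1).
R1 ← R1 − 3·R2.
R3 ← R3 − 20·R2.
R4 ← R4 − 10·R2.
R5 ← R5 + 14·R2.
R3 ← R3 / (139/2).
R1 ← R1 − 10·R3.
R2 ← R2 + 7/2·R3.
R4 ← R4 − 30·R3.
R5 ← R5 + 42·R3.
R4 ← R4 / (-982/139).
R1 ← R1 + 142/139·R4.
R2 ← R2 − 8/139·R4.
R3 ← R3 − 42/139·R4.
R5 ← R5 − 1486/139·R4.
R5 ← R5 / (1441/491).
R1 ← R1 − 274/491·R5.
R2 ← R2 − 358/491·R5.
R3 ← R3 + 1312/491·R5.
R4 ← R4 − 531/491·R5.
Reading off the reduced rows gives p = 1, q = 3, r = 6, s = 2, t = 5.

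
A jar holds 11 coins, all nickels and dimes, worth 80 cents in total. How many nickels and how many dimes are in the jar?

nickels: 6, dimes: 5

Let n = nickels, d = dimes.
  n + d = 11
  10d + 5n = 80
Row-reduce the augmented matrix:
R2 ← R2 − 5·R1.
R2 ← R2 / (5).
R1 ← R1 − 1·R2.
Reading off the reduced rows gives n = 6, d = 5.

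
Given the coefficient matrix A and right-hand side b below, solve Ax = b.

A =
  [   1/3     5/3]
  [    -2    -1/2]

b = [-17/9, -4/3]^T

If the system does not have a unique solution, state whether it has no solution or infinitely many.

x_1 = 1, x_2 = -4/3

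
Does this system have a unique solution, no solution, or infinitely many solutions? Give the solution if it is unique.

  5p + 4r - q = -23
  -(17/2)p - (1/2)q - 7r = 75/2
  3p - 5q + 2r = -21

Row-reduce:
R1 ← R1 / (5).
R2 ← R2 + 17/2·R1.
R3 ← R3 − 3·R1.
R2 ← R2 / (-11/5).
R1 ← R1 + 1/5·R2.
R3 ← R3 + 22/5·R2.
Row 3 reduces to 0 = -4, a contradiction. The system is inconsistent.

no solution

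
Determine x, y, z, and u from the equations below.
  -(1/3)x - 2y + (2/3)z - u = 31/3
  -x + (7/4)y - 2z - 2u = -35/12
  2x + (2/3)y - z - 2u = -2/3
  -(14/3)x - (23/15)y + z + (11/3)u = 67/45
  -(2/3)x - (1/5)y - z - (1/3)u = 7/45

x = -1, y = -3, z = 2, u = -8/3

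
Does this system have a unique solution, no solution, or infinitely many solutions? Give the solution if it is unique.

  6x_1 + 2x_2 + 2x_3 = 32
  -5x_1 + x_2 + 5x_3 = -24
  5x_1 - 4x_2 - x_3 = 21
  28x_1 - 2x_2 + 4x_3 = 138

Row-reduce the augmented matrix:
R1 ← R1 / (6).
R2 ← R2 + 5·R1.
R3 ← R3 − 5·R1.
R4 ← R4 − 28·R1.
R2 ← R2 / (8/3).
R1 ← R1 − 1/3·R2.
R3 ← R3 + 17/3·R2.
R4 ← R4 + 34/3·R2.
R3 ← R3 / (23/2).
R1 ← R1 + 1/2·R3.
R2 ← R2 − 5/2·R3.
R4 ← R4 − 23·R3.
R4 reduces to 0 = 0, so the extra equation is consistent.
Reading off the reduced rows gives x_1 = 5, x_2 = 1, x_3 = 0.

x_1 = 5, x_2 = 1, x_3 = 0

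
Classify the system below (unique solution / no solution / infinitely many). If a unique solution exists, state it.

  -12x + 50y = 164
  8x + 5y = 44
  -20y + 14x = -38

x = 3, y = 4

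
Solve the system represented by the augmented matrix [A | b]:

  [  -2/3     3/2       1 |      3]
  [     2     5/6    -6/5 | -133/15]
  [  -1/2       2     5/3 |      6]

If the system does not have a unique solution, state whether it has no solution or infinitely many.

Row-reduce the augmented matrix:
R1 ← R1 / (-2/3).
R2 ← R2 − 2·R1.
R3 ← R3 + 1/2·R1.
R2 ← R2 / (16/3).
R1 ← R1 + 9/4·R2.
R3 ← R3 − 7/8·R2.
R3 ← R3 / (1193/1920).
R1 ← R1 + 237/320·R3.
R2 ← R2 − 27/80·R3.
Reading off the reduced rows gives x_1 = 0, x_2 = -2, x_3 = 6.

x_1 = 0, x_2 = -2, x_3 = 6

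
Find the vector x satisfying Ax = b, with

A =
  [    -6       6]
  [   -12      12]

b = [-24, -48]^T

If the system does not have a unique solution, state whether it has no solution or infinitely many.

infinitely many solutions

Row-reduce:
R1 ← R1 / (-6).
R2 ← R2 + 12·R1.
Rank is 1 with 2 unknowns, leaving x_2 free.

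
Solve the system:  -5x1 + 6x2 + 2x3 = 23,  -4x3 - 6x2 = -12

infinitely many solutions

Row-reduce:
R1 ← R1 / (-5).
R2 ← R2 / (-6).
R1 ← R1 + 6/5·R2.
Rank is 2 with 3 unknowns, leaving x3 free.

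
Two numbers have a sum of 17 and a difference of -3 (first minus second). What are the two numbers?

first number: 7, second number: 10

Let x = first number, y = second number.
  x + y = 17
  x - y = -3
From equation 1: x = 17 − y.
Substitute into equation 2 and solve: y = 10.
Then x = 7.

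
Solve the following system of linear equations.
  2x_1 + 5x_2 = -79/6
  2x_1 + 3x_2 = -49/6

Row-reduce the augmented matrix:
R1 ← R1 / (2).
R2 ← R2 − 2·R1.
R2 ← R2 / (-2).
R1 ← R1 − 5/2·R2.
Reading off the reduced rows gives x_1 = -1/3, x_2 = -5/2.

x_1 = -1/3, x_2 = -5/2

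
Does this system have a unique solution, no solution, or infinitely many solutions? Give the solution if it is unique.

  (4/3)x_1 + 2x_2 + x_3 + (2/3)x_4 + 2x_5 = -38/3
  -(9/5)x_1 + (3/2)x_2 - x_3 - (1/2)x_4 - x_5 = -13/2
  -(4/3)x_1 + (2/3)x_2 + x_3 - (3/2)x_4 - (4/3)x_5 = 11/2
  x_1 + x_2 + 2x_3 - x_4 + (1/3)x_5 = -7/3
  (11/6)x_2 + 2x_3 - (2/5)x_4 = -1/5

x_1 = -5, x_2 = -6, x_3 = 6, x_4 = 3, x_5 = -1

Row-reduce the augmented matrix:
R1 ← R1 / (4/3).
R2 ← R2 + 9/5·R1.
R3 ← R3 + 4/3·R1.
R4 ← R4 − 1·R1.
R2 ← R2 / (21/5).
R1 ← R1 − 3/2·R2.
R3 ← R3 − 8/3·R2.
R4 ← R4 + 1/2·R2.
R5 ← R5 − 11/6·R2.
R3 ← R3 / (16/9).
R1 ← R1 − 5/8·R3.
R2 ← R2 − 1/12·R3.
R4 ← R4 − 31/24·R3.
R5 ← R5 − 133/72·R3.
R4 ← R4 / (-1187/1792).
R1 ← R1 − 1325/1792·R4.
R2 ← R2 − 131/896·R4.
R3 ← R3 + 137/224·R4.
R5 ← R5 − 14923/26880·R4.
R5 ← R5 / (-46478/53415).
R1 ← R1 − 1055/3561·R5.
R2 ← R2 − 988/3561·R5.
R3 ← R3 − 1358/3561·R5.
R4 ← R4 − 3572/3561·R5.
Reading off the reduced rows gives x_1 = -5, x_2 = -6, x_3 = 6, x_4 = 3, x_5 = -1.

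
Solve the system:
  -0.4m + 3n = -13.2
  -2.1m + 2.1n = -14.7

Row-reduce the augmented matrix:
R1 ← R1 / (-2/5).
R2 ← R2 + 21/10·R1.
R2 ← R2 / (-273/20).
R1 ← R1 + 15/2·R2.
Reading off the reduced rows gives m = 3, n = -4.

m = 3, n = -4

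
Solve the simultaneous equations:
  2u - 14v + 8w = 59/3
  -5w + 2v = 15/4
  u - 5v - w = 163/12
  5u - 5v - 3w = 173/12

u = -2/3, v = -5/2, w = -7/4

Row-reduce the augmented matrix:
R1 ← R1 / (2).
R3 ← R3 − 1·R1.
R4 ← R4 − 5·R1.
R2 ← R2 / (2).
R1 ← R1 + 7·R2.
R3 ← R3 − 2·R2.
R4 ← R4 − 30·R2.
Swap R3 and R4.
R3 ← R3 / (52).
R1 ← R1 + 27/2·R3.
R2 ← R2 + 5/2·R3.
R4 reduces to 0 = 0, so the extra equation is consistent.
Reading off the reduced rows gives u = -2/3, v = -5/2, w = -7/4.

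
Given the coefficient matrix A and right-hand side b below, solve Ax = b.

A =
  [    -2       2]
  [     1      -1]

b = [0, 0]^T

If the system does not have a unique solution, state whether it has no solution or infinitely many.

infinitely many solutions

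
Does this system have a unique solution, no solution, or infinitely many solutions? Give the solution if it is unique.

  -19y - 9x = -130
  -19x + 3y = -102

x = 6, y = 4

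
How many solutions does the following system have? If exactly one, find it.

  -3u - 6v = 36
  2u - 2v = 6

u = -2, v = -5

Row-reduce the augmented matrix:
R1 ← R1 / (-3).
R2 ← R2 − 2·R1.
R2 ← R2 / (-6).
R1 ← R1 − 2·R2.
Reading off the reduced rows gives u = -2, v = -5.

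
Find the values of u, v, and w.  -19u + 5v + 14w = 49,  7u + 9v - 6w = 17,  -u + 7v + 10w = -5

u = -4, v = 3, w = -3

Row-reduce the augmented matrix:
R1 ← R1 / (-19).
R2 ← R2 − 7·R1.
R3 ← R3 + 1·R1.
R2 ← R2 / (206/19).
R1 ← R1 + 5/19·R2.
R3 ← R3 − 128/19·R2.
R3 ← R3 / (1008/103).
R1 ← R1 + 78/103·R3.
R2 ← R2 + 8/103·R3.
Reading off the reduced rows gives u = -4, v = 3, w = -3.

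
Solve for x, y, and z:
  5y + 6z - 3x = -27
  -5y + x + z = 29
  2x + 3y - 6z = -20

Row-reduce the augmented matrix:
R1 ← R1 / (-3).
R2 ← R2 − 1·R1.
R3 ← R3 − 2·R1.
R2 ← R2 / (-10/3).
R1 ← R1 + 5/3·R2.
R3 ← R3 − 19/3·R2.
R3 ← R3 / (37/10).
R1 ← R1 + 7/2·R3.
R2 ← R2 + 9/10·R3.
Reading off the reduced rows gives x = -1, y = -6, z = 0.

x = -1, y = -6, z = 0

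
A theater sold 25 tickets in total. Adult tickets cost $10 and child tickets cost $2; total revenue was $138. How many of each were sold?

Let a = adult tickets, c = child tickets.
  c + a = 25
  2c + 10a = 138
From equation 1: a = 25 − c.
Substitute into equation 2 and solve: c = 14.
Then a = 11.

adult tickets: 11, child tickets: 14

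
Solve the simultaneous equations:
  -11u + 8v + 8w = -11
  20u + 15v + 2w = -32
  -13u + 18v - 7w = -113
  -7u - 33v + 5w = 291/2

Row-reduce:
R1 ← R1 / (-11).
R2 ← R2 − 20·R1.
R3 ← R3 + 13·R1.
R4 ← R4 + 7·R1.
R2 ← R2 / (325/11).
R1 ← R1 + 8/11·R2.
R3 ← R3 − 94/11·R2.
R4 ← R4 + 419/11·R2.
R3 ← R3 / (-531/25).
R1 ← R1 + 8/25·R3.
R2 ← R2 − 14/25·R3.
R4 ← R4 − 531/25·R3.
Row 4 reduces to 0 = 1/2, a contradiction. The system is inconsistent.

no solution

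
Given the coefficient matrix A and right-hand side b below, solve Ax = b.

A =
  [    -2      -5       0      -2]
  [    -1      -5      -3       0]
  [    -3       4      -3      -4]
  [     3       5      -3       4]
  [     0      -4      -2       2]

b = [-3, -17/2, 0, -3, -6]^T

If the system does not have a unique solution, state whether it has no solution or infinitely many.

Row-reduce:
R1 ← R1 / (-2).
R2 ← R2 + 1·R1.
R3 ← R3 + 3·R1.
R4 ← R4 − 3·R1.
R2 ← R2 / (-5/2).
R1 ← R1 − 5/2·R2.
R3 ← R3 − 23/2·R2.
R4 ← R4 + 5/2·R2.
R5 ← R5 + 4·R2.
R3 ← R3 / (-84/5).
R1 ← R1 + 3·R3.
R2 ← R2 − 6/5·R3.
R5 ← R5 − 14/5·R3.
Swap R4 and R5.
R1 ← R1 − 19/14·R4.
R2 ← R2 + 1/7·R4.
R3 ← R3 + 3/14·R4.
Row 5 reduces to 0 = -1/2, a contradiction. The system is inconsistent.

no solution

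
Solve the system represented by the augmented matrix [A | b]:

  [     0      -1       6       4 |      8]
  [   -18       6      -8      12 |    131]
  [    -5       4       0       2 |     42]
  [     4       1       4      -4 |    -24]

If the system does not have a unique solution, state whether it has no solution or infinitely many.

Row-reduce:
Swap R1 and R2.
R1 ← R1 / (-18).
R3 ← R3 + 5·R1.
R4 ← R4 − 4·R1.
R2 ← R2 / (-1).
R1 ← R1 + 1/3·R2.
R3 ← R3 − 7/3·R2.
R4 ← R4 − 7/3·R2.
R3 ← R3 / (146/9).
R1 ← R1 + 14/9·R3.
R2 ← R2 + 6·R3.
R4 ← R4 − 146/9·R3.
Row 4 reduces to 0 = -1/2, a contradiction. The system is inconsistent.

no solution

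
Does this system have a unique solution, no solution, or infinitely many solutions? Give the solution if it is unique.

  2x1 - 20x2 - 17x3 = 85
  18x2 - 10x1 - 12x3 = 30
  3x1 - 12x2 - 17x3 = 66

x1 = -3, x2 = -2, x3 = -3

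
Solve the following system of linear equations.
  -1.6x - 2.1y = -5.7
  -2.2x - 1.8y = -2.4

Row-reduce the augmented matrix:
R1 ← R1 / (-8/5).
R2 ← R2 + 11/5·R1.
R2 ← R2 / (87/80).
R1 ← R1 − 21/16·R2.
Reading off the reduced rows gives x = -3, y = 5.

x = -3, y = 5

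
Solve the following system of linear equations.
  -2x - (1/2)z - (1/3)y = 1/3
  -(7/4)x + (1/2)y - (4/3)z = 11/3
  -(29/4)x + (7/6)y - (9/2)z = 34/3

infinitely many solutions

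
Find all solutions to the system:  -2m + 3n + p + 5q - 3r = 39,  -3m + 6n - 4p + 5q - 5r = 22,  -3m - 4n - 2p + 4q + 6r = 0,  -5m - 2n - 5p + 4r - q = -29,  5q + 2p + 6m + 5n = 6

m = -2, n = -3, p = 4, q = 5, r = -5

Row-reduce the augmented matrix:
R1 ← R1 / (-2).
R2 ← R2 + 3·R1.
R3 ← R3 + 3·R1.
R4 ← R4 + 5·R1.
R5 ← R5 − 6·R1.
R2 ← R2 / (3/2).
R1 ← R1 + 3/2·R2.
R3 ← R3 + 17/2·R2.
R4 ← R4 + 19/2·R2.
R5 ← R5 − 14·R2.
R3 ← R3 / (-104/3).
R1 ← R1 + 6·R3.
R2 ← R2 + 11/3·R3.
R4 ← R4 + 127/3·R3.
R5 ← R5 − 169/3·R3.
R4 ← R4 / (-807/104).
R1 ← R1 + 101/52·R4.
R2 ← R2 − 21/104·R4.
R3 ← R3 − 53/104·R4.
R5 ← R5 − 117/8·R4.
R5 ← R5 / (1664/269).
R1 ← R1 + 56/807·R5.
R2 ← R2 + 315/269·R5.
R3 ← R3 + 233/807·R5.
R4 ← R4 − 107/807·R5.
Reading off the reduced rows gives m = -2, n = -3, p = 4, q = 5, r = -5.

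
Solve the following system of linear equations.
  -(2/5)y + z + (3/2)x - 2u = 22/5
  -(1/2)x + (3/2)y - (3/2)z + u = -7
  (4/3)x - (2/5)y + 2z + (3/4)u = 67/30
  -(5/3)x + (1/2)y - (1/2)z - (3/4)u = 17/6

x = -2, y = -1, z = 3, u = -2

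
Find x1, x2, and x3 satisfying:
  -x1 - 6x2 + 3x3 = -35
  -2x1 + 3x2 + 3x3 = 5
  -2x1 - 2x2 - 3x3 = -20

x1 = 5, x2 = 5, x3 = 0

Row-reduce the augmented matrix:
R1 ← R1 / (-1).
R2 ← R2 + 2·R1.
R3 ← R3 + 2·R1.
R2 ← R2 / (15).
R1 ← R1 − 6·R2.
R3 ← R3 − 10·R2.
R3 ← R3 / (-7).
R1 ← R1 + 9/5·R3.
R2 ← R2 + 1/5·R3.
Reading off the reduced rows gives x1 = 5, x2 = 5, x3 = 0.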